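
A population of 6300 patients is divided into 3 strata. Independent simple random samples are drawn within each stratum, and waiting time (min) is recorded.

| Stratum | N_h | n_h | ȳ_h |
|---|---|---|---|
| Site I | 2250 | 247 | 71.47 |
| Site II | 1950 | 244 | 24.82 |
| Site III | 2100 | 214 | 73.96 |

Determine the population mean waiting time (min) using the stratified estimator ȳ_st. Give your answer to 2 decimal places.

ȳ_st ≈ 57.86

N = Σ N_h = 6300. Stratum weights W_h = N_h/N.
ȳ_st = (2250·71.47 + 1950·24.82 + 2100·73.96) / 6300 = 57.8607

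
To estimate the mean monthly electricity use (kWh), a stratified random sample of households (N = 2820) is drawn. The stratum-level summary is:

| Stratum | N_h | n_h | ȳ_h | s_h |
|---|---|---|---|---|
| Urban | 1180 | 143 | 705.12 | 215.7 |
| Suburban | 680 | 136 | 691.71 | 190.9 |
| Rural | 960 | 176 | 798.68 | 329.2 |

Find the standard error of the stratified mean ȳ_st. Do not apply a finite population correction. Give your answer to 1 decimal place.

V̂(ȳ_st) = Σ W_h² s_h²/n_h, with W_h = N_h/N and N = 2820:
  stratum Urban: (1180/2820)²·215.7²/143 = 56.9679
  stratum Suburban: (680/2820)²·190.9²/136 = 15.5809
  stratum Rural: (960/2820)²·329.2²/176 = 71.3594
V̂(ȳ_st) = 143.908
SE(ȳ_st) = √143.908 = 11.9962

SE(ȳ_st) ≈ 12.0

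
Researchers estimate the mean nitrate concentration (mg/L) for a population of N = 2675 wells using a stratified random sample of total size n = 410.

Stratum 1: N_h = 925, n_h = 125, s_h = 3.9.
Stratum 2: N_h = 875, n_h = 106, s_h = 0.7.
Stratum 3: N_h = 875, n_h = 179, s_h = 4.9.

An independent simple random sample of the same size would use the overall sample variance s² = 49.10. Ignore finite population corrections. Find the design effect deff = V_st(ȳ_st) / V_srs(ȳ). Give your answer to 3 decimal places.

deff ≈ 0.245

V̂(ȳ_st) = Σ W_h² s_h²/n_h, with W_h = N_h/N and N = 2675:
  stratum 1: (925/2675)²·3.9²/125 = 0.0145497
  stratum 2: (875/2675)²·0.7²/106 = 0.000494605
  stratum 3: (875/2675)²·4.9²/179 = 0.0143518
V_st = 0.0293962
V_srs = s²/n = 49.10/410 = 0.119756
deff = V_st / V_srs = 0.0293962/0.119756 = 0.2455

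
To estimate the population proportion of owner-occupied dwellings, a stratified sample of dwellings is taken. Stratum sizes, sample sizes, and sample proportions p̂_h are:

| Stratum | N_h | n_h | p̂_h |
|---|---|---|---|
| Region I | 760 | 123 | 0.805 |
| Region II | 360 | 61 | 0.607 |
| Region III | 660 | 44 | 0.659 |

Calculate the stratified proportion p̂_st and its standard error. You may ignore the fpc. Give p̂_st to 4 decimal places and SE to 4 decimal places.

p̂_st ≈ 0.7108, SE ≈ 0.0334

N = 1780; stratum weights W_h = N_h/N.
p̂_st = Σ W_h p̂_h = (760·0.805 + 360·0.607 + 660·0.659)/1780 = 0.71082
V̂(p̂_st) = Σ W_h² p̂_h(1−p̂_h)/(n_h−1):
  stratum Region I: (760/1780)²·0.805·0.195/122 = 0.000234562
  stratum Region II: (360/1780)²·0.607·0.393/60 = 0.000162628
  stratum Region III: (660/1780)²·0.659·0.341/43 = 0.000718487
V̂(p̂_st) = 0.00111568; SE = √V̂ = 0.0334018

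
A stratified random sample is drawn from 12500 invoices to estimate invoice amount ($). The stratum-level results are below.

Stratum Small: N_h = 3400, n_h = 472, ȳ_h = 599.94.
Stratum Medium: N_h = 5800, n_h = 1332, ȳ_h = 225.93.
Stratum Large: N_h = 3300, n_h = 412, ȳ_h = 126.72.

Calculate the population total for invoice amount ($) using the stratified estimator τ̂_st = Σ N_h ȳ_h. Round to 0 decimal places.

τ̂_st = Σ N_h ȳ_h = 3400·599.94 + 5800·225.93 + 3300·126.72 = 3768366

τ̂_st ≈ 3768366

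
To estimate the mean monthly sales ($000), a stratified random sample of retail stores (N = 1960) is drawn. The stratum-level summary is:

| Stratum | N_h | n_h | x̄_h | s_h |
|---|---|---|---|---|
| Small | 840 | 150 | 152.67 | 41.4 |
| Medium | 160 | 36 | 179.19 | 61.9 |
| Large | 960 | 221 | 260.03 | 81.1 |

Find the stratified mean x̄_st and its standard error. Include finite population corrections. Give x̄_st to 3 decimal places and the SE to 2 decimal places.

x̄_st ≈ 207.419, SE ≈ 2.79

x̄_st = Σ W_h x̄_h = (840·152.67 + 160·179.19 + 960·260.03)/1960 = 207.41939
V̂(x̄_st) = Σ W_h² (1 − n_h/N_h) s_h²/n_h, with W_h = N_h/N and N = 1960:
  stratum Small: (840/1960)²·(1 − 150/840)·41.4²/150 = 1.72395
  stratum Medium: (160/1960)²·(1 − 36/160)·61.9²/36 = 0.549678
  stratum Large: (960/1960)²·(1 − 221/960)·81.1²/221 = 5.49608
V̂(x̄_st) = 7.76971
SE(x̄_st) = √7.76971 = 2.78742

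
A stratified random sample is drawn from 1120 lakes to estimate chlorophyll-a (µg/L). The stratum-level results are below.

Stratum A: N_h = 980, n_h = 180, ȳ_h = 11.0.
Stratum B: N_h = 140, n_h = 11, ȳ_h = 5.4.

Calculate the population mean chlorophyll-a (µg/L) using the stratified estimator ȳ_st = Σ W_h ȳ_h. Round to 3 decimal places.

N = Σ N_h = 1120. Stratum weights W_h = N_h/N.
ȳ_st = (980·11.0 + 140·5.4) / 1120 = 10.30000

ȳ_st ≈ 10.300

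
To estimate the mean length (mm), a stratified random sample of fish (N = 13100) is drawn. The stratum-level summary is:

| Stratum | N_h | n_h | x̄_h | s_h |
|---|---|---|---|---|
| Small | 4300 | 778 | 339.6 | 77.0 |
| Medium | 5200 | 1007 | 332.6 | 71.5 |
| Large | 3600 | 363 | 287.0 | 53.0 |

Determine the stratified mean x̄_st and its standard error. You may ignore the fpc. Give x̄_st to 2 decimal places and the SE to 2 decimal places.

x̄_st ≈ 322.37, SE ≈ 1.49

x̄_st = Σ W_h x̄_h = (4300·339.6 + 5200·332.6 + 3600·287.0)/13100 = 322.36641
V̂(x̄_st) = Σ W_h² s_h²/n_h, with W_h = N_h/N and N = 13100:
  stratum Small: (4300/13100)²·77.0²/778 = 0.8211
  stratum Medium: (5200/13100)²·71.5²/1007 = 0.79992
  stratum Large: (3600/13100)²·53.0²/363 = 0.584396
V̂(x̄_st) = 2.20542
SE(x̄_st) = √2.20542 = 1.48506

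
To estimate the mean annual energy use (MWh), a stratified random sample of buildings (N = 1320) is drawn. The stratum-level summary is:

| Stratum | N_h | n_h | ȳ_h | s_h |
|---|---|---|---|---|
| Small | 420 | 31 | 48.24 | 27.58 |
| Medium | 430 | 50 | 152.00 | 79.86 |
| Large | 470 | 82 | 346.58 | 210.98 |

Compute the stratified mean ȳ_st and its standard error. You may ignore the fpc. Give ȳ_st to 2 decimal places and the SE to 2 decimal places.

ȳ_st ≈ 188.27, SE ≈ 9.21

ȳ_st = Σ W_h ȳ_h = (420·48.24 + 430·152.00 + 470·346.58)/1320 = 188.26773
V̂(ȳ_st) = Σ W_h² s_h²/n_h, with W_h = N_h/N and N = 1320:
  stratum Small: (420/1320)²·27.58²/31 = 2.48415
  stratum Medium: (430/1320)²·79.86²/50 = 13.5356
  stratum Large: (470/1320)²·210.98²/82 = 68.8203
V̂(ȳ_st) = 84.8401
SE(ȳ_st) = √84.8401 = 9.21087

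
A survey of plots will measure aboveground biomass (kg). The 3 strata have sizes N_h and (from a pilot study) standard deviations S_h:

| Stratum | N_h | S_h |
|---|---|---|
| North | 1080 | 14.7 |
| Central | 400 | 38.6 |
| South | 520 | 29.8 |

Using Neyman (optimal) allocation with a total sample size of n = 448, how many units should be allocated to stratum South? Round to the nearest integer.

148

Neyman allocation: n_h = n · N_h S_h / Σ N_i S_i, with n = 448.
  stratum North: N_h·S_h = 1080·14.7 = 15876.00
  stratum Central: N_h·S_h = 400·38.6 = 15440.00
  stratum South: N_h·S_h = 520·29.8 = 15496.00
Σ N_h S_h = 46812.00
n for stratum South = 448·15496.00/46812.00 = 148.300 → 148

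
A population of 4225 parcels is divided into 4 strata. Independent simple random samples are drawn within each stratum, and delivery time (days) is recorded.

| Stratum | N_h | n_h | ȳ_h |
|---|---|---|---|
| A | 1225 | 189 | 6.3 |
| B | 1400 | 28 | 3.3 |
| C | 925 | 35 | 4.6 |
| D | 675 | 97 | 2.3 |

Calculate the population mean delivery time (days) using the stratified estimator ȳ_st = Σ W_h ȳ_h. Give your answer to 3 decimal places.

N = Σ N_h = 4225. Stratum weights W_h = N_h/N.
ȳ_st = (1225·6.3 + 1400·3.3 + 925·4.6 + 675·2.3) / 4225 = 4.29467

ȳ_st ≈ 4.295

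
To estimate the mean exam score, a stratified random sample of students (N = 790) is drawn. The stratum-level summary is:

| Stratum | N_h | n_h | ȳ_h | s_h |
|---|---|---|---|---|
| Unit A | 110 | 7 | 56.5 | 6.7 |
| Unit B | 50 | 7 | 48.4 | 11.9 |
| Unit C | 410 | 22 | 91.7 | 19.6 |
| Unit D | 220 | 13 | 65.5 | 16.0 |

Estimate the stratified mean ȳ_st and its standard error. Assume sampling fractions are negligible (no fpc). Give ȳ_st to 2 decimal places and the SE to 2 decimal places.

ȳ_st = Σ W_h ȳ_h = (110·56.5 + 50·48.4 + 410·91.7 + 220·65.5)/790 = 76.76203
V̂(ȳ_st) = Σ W_h² s_h²/n_h, with W_h = N_h/N and N = 790:
  stratum Unit A: (110/790)²·6.7²/7 = 0.124332
  stratum Unit B: (50/790)²·11.9²/7 = 0.0810367
  stratum Unit C: (410/790)²·19.6²/22 = 4.7033
  stratum Unit D: (220/790)²·16.0²/13 = 1.52717
V̂(ȳ_st) = 6.43584
SE(ȳ_st) = √6.43584 = 2.5369

ȳ_st ≈ 76.76, SE ≈ 2.54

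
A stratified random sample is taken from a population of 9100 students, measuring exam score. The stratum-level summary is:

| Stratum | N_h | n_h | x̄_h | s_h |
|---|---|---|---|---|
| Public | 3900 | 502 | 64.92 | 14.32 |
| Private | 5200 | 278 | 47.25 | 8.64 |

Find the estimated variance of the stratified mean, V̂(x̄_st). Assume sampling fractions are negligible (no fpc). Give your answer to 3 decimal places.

V̂(x̄_st) ≈ 0.163

V̂(x̄_st) = Σ W_h² s_h²/n_h, with W_h = N_h/N and N = 9100:
  stratum Public: (3900/9100)²·14.32²/502 = 0.0750289
  stratum Private: (5200/9100)²·8.64²/278 = 0.0876812
V̂(x̄_st) = 0.16271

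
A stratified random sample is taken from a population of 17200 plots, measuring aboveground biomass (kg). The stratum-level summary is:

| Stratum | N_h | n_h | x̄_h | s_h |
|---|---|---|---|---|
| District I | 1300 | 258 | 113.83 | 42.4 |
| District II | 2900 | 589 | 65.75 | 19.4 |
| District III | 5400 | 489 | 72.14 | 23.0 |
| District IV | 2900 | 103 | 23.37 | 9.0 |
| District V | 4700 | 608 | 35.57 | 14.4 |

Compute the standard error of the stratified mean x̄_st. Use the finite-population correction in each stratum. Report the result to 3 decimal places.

V̂(x̄_st) = Σ W_h² (1 − n_h/N_h) s_h²/n_h, with W_h = N_h/N and N = 17200:
  stratum District I: (1300/17200)²·(1 − 258/1300)·42.4²/258 = 0.0319055
  stratum District II: (2900/17200)²·(1 − 589/2900)·19.4²/589 = 0.0144754
  stratum District III: (5400/17200)²·(1 − 489/5400)·23.0²/489 = 0.0969736
  stratum District IV: (2900/17200)²·(1 − 103/2900)·9.0²/103 = 0.0215616
  stratum District V: (4700/17200)²·(1 − 608/4700)·14.4²/608 = 0.0221716
V̂(x̄_st) = 0.187088
SE(x̄_st) = √0.187088 = 0.432536

SE(x̄_st) ≈ 0.433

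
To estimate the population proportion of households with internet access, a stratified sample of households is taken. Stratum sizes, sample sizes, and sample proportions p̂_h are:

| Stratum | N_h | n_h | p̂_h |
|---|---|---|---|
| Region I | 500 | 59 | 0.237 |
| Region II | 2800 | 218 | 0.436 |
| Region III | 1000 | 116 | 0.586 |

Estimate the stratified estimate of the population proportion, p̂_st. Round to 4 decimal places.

p̂_st ≈ 0.4477

N = 4300; stratum weights W_h = N_h/N.
p̂_st = Σ W_h p̂_h = (500·0.237 + 2800·0.436 + 1000·0.586)/4300 = 0.44774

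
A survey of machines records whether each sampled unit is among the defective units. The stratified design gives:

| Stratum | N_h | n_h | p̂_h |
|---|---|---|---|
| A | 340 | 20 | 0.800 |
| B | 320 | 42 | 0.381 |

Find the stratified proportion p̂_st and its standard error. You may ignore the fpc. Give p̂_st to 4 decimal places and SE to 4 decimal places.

p̂_st ≈ 0.5968, SE ≈ 0.0599

N = 660; stratum weights W_h = N_h/N.
p̂_st = Σ W_h p̂_h = (340·0.800 + 320·0.381)/660 = 0.59685
V̂(p̂_st) = Σ W_h² p̂_h(1−p̂_h)/(n_h−1):
  stratum A: (340/660)²·0.800·0.200/19 = 0.00223479
  stratum B: (320/660)²·0.381·0.619/41 = 0.00135221
V̂(p̂_st) = 0.003587; SE = √V̂ = 0.0598915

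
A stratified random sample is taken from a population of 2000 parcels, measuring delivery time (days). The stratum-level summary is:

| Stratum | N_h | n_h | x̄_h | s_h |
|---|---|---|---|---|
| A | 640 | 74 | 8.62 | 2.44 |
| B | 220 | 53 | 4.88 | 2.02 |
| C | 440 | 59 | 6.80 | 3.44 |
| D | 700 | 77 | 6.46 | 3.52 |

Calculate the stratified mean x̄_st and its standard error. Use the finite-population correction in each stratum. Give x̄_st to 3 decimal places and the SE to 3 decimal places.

x̄_st = Σ W_h x̄_h = (640·8.62 + 220·4.88 + 440·6.80 + 700·6.46)/2000 = 7.05220
V̂(x̄_st) = Σ W_h² (1 − n_h/N_h) s_h²/n_h, with W_h = N_h/N and N = 2000:
  stratum A: (640/2000)²·(1 − 74/640)·2.44²/74 = 0.00728592
  stratum B: (220/2000)²·(1 − 53/220)·2.02²/53 = 0.000707141
  stratum C: (440/2000)²·(1 − 59/440)·3.44²/59 = 0.00840587
  stratum D: (700/2000)²·(1 − 77/700)·3.52²/77 = 0.0175437
V̂(x̄_st) = 0.0339426
SE(x̄_st) = √0.0339426 = 0.184235

x̄_st ≈ 7.052, SE ≈ 0.184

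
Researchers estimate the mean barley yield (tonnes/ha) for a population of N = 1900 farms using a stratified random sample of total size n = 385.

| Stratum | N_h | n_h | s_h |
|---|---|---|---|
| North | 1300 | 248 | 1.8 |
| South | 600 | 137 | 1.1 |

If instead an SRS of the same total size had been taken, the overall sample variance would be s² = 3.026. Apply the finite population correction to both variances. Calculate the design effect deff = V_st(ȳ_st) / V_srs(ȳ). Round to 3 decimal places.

V̂(ȳ_st) = Σ W_h² (1 − n_h/N_h) s_h²/n_h, with W_h = N_h/N and N = 1900:
  stratum North: (1300/1900)²·(1 − 248/1300)·1.8²/248 = 0.00494932
  stratum South: (600/1900)²·(1 − 137/600)·1.1²/137 = 0.000679657
V_st = 0.00562897
V_srs = (1 − 385/1900)·3.026/385 = 0.00626711
deff = V_st / V_srs = 0.00562897/0.00626711 = 0.8982

deff ≈ 0.898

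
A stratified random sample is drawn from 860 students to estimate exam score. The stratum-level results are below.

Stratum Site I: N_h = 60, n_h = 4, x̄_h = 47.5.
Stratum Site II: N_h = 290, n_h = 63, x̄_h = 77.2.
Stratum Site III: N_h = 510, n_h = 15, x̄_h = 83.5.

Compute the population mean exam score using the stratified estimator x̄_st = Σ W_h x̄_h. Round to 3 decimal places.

x̄_st ≈ 78.864

N = Σ N_h = 860. Stratum weights W_h = N_h/N.
x̄_st = (60·47.5 + 290·77.2 + 510·83.5) / 860 = 78.86395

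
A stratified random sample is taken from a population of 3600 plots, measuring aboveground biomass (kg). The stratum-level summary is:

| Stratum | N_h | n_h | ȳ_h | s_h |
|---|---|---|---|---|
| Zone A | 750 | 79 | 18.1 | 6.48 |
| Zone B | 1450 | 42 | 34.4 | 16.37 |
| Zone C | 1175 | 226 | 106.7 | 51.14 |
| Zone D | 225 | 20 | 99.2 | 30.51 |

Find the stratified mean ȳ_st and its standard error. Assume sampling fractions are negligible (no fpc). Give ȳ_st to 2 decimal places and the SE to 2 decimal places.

ȳ_st ≈ 58.65, SE ≈ 1.57

ȳ_st = Σ W_h ȳ_h = (750·18.1 + 1450·34.4 + 1175·106.7 + 225·99.2)/3600 = 58.65208
V̂(ȳ_st) = Σ W_h² s_h²/n_h, with W_h = N_h/N and N = 3600:
  stratum Zone A: (750/3600)²·6.48²/79 = 0.0230696
  stratum Zone B: (1450/3600)²·16.37²/42 = 1.03509
  stratum Zone C: (1175/3600)²·51.14²/226 = 1.23277
  stratum Zone D: (225/3600)²·30.51²/20 = 0.181809
V̂(ȳ_st) = 2.47275
SE(ȳ_st) = √2.47275 = 1.5725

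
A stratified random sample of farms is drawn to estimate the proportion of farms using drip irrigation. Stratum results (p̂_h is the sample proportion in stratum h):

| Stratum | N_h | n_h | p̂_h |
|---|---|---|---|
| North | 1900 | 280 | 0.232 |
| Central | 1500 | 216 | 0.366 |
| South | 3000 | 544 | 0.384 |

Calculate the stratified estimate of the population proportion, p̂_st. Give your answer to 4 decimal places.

N = 6400; stratum weights W_h = N_h/N.
p̂_st = Σ W_h p̂_h = (1900·0.232 + 1500·0.366 + 3000·0.384)/6400 = 0.33466

p̂_st ≈ 0.3347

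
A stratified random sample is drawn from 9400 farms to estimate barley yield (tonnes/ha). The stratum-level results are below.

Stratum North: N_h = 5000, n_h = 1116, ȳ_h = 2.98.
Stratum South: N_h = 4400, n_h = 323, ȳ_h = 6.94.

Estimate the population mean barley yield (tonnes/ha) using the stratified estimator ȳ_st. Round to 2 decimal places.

ȳ_st ≈ 4.83

N = Σ N_h = 9400. Stratum weights W_h = N_h/N.
ȳ_st = (5000·2.98 + 4400·6.94) / 9400 = 4.8336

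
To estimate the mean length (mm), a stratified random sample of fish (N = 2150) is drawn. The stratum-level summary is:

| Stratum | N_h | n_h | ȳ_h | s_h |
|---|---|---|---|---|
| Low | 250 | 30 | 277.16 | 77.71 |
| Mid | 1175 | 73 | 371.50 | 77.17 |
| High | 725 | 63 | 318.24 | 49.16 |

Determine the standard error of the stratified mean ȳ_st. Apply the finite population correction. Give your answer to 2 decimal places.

SE(ȳ_st) ≈ 5.41

V̂(ȳ_st) = Σ W_h² (1 − n_h/N_h) s_h²/n_h, with W_h = N_h/N and N = 2150:
  stratum Low: (250/2150)²·(1 − 30/250)·77.71²/30 = 2.39507
  stratum Mid: (1175/2150)²·(1 − 73/1175)·77.17²/73 = 22.8516
  stratum High: (725/2150)²·(1 − 63/725)·49.16²/63 = 3.98293
V̂(ȳ_st) = 29.2296
SE(ȳ_st) = √29.2296 = 5.40644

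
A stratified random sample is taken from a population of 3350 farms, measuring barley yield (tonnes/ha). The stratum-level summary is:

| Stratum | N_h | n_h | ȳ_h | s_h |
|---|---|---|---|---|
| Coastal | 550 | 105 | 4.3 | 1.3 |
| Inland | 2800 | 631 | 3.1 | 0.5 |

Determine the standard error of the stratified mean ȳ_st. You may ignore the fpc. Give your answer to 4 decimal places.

V̂(ȳ_st) = Σ W_h² s_h²/n_h, with W_h = N_h/N and N = 3350:
  stratum Coastal: (550/3350)²·1.3²/105 = 0.000433844
  stratum Inland: (2800/3350)²·0.5²/631 = 0.000276782
V̂(ȳ_st) = 0.000710625
SE(ȳ_st) = √0.000710625 = 0.0266576

SE(ȳ_st) ≈ 0.0267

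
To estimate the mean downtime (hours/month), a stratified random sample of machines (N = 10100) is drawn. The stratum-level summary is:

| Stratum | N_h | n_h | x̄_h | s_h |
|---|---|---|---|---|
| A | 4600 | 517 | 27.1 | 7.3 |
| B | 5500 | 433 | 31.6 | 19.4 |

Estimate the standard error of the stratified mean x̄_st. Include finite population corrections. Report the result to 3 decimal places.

V̂(x̄_st) = Σ W_h² (1 − n_h/N_h) s_h²/n_h, with W_h = N_h/N and N = 10100:
  stratum A: (4600/10100)²·(1 − 517/4600)·7.3²/517 = 0.018978
  stratum B: (5500/10100)²·(1 − 433/5500)·19.4²/433 = 0.237458
V̂(x̄_st) = 0.256436
SE(x̄_st) = √0.256436 = 0.506395

SE(x̄_st) ≈ 0.506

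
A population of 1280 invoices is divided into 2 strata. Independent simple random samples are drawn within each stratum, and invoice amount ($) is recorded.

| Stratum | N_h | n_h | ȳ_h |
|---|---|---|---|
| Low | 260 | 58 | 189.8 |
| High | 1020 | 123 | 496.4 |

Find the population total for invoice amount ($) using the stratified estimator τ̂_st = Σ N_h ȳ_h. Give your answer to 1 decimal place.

τ̂_st = Σ N_h ȳ_h = 260·189.8 + 1020·496.4 = 555676.0

τ̂_st ≈ 555676.0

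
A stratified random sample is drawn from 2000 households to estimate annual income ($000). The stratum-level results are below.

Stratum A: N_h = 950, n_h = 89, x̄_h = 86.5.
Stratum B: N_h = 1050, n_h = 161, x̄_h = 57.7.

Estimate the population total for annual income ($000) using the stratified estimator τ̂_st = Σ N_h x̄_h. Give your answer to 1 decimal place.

τ̂_st = Σ N_h x̄_h = 950·86.5 + 1050·57.7 = 142760.0

τ̂_st ≈ 142760.0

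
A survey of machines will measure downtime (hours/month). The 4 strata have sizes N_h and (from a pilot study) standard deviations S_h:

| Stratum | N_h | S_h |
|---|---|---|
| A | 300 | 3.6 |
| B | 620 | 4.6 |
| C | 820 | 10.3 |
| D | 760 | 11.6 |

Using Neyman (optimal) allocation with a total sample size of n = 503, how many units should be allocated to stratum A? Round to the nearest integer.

26

Neyman allocation: n_h = n · N_h S_h / Σ N_i S_i, with n = 503.
  stratum A: N_h·S_h = 300·3.6 = 1080.00
  stratum B: N_h·S_h = 620·4.6 = 2852.00
  stratum C: N_h·S_h = 820·10.3 = 8446.00
  stratum D: N_h·S_h = 760·11.6 = 8816.00
Σ N_h S_h = 21194.00
n for stratum A = 503·1080.00/21194.00 = 25.632 → 26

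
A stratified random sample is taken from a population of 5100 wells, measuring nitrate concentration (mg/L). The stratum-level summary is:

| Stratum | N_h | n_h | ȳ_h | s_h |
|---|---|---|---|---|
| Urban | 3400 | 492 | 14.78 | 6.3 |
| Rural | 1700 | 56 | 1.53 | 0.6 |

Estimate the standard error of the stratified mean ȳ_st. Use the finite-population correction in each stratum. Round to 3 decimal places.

V̂(ȳ_st) = Σ W_h² (1 − n_h/N_h) s_h²/n_h, with W_h = N_h/N and N = 5100:
  stratum Urban: (3400/5100)²·(1 − 492/3400)·6.3²/492 = 0.0306654
  stratum Rural: (1700/5100)²·(1 − 56/1700)·0.6²/56 = 0.000690756
V̂(ȳ_st) = 0.0313562
SE(ȳ_st) = √0.0313562 = 0.177077

SE(ȳ_st) ≈ 0.177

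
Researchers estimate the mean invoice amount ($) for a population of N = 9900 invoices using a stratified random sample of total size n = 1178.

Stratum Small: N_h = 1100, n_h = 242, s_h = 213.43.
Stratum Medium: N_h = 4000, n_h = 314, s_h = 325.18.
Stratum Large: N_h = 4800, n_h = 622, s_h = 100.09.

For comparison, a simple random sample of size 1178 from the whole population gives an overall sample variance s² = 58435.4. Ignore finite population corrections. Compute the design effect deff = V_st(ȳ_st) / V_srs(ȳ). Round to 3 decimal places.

deff ≈ 1.231

V̂(ȳ_st) = Σ W_h² s_h²/n_h, with W_h = N_h/N and N = 9900:
  stratum Small: (1100/9900)²·213.43²/242 = 2.32386
  stratum Medium: (4000/9900)²·325.18²/314 = 54.9753
  stratum Large: (4800/9900)²·100.09²/622 = 3.7862
V_st = 61.0854
V_srs = s²/n = 58435.4/1178 = 49.6056
deff = V_st / V_srs = 61.0854/49.6056 = 1.2314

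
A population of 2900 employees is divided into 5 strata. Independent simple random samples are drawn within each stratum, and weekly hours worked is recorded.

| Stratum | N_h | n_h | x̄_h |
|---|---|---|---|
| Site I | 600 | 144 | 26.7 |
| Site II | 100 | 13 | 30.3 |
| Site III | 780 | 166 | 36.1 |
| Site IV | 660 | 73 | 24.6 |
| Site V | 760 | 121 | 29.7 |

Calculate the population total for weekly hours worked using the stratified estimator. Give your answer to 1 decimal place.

τ̂_st ≈ 86016.0

τ̂_st = Σ N_h x̄_h = 600·26.7 + 100·30.3 + 780·36.1 + 660·24.6 + 760·29.7 = 86016.0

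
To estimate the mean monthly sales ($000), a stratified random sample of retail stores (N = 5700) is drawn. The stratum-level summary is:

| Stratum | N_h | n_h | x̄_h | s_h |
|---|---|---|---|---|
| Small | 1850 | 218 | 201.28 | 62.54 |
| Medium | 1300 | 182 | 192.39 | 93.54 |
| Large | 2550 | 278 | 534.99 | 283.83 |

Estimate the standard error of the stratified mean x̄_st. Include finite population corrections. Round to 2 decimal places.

SE(x̄_st) ≈ 7.45

V̂(x̄_st) = Σ W_h² (1 − n_h/N_h) s_h²/n_h, with W_h = N_h/N and N = 5700:
  stratum Small: (1850/5700)²·(1 − 218/1850)·62.54²/218 = 1.66725
  stratum Medium: (1300/5700)²·(1 − 182/1300)·93.54²/182 = 2.1506
  stratum Large: (2550/5700)²·(1 − 278/2550)·283.83²/278 = 51.6738
V̂(x̄_st) = 55.4917
SE(x̄_st) = √55.4917 = 7.44927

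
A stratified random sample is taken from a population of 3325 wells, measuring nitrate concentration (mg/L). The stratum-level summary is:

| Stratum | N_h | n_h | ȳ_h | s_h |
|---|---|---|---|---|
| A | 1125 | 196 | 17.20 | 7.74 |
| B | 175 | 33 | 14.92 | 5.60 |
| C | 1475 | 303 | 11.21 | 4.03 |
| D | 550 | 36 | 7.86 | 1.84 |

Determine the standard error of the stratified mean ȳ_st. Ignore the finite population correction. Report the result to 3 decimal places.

V̂(ȳ_st) = Σ W_h² s_h²/n_h, with W_h = N_h/N and N = 3325:
  stratum A: (1125/3325)²·7.74²/196 = 0.0349903
  stratum B: (175/3325)²·5.60²/33 = 0.00263242
  stratum C: (1475/3325)²·4.03²/303 = 0.010548
  stratum D: (550/3325)²·1.84²/36 = 0.00257321
V̂(ȳ_st) = 0.0507439
SE(ȳ_st) = √0.0507439 = 0.225264

SE(ȳ_st) ≈ 0.225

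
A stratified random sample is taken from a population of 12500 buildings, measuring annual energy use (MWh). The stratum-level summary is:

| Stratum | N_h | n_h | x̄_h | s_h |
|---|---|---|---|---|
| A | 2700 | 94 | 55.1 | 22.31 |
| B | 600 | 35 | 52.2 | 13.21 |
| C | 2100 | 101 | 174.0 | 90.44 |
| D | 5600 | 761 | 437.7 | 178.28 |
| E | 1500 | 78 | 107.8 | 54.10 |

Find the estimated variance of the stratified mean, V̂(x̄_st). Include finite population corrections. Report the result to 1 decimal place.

V̂(x̄_st) = Σ W_h² (1 − n_h/N_h) s_h²/n_h, with W_h = N_h/N and N = 12500:
  stratum A: (2700/12500)²·(1 − 94/2700)·22.31²/94 = 0.238446
  stratum B: (600/12500)²·(1 − 35/600)·13.21²/35 = 0.0108173
  stratum C: (2100/12500)²·(1 − 101/2100)·90.44²/101 = 2.17576
  stratum D: (5600/12500)²·(1 − 761/5600)·178.28²/761 = 7.24343
  stratum E: (1500/12500)²·(1 − 78/1500)·54.10²/78 = 0.512237
V̂(x̄_st) = 10.1807

V̂(x̄_st) ≈ 10.2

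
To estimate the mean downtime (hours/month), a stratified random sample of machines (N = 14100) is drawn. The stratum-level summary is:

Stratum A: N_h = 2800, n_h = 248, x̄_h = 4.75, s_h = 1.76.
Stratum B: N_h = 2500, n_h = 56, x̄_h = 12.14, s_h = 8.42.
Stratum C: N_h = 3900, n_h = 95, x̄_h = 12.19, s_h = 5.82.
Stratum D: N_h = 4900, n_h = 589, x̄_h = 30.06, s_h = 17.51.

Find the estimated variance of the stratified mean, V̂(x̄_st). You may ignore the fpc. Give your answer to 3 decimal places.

V̂(x̄_st) = Σ W_h² s_h²/n_h, with W_h = N_h/N and N = 14100:
  stratum A: (2800/14100)²·1.76²/248 = 0.000492551
  stratum B: (2500/14100)²·8.42²/56 = 0.0397995
  stratum C: (3900/14100)²·5.82²/95 = 0.0272781
  stratum D: (4900/14100)²·17.51²/589 = 0.0628653
V̂(x̄_st) = 0.130435

V̂(x̄_st) ≈ 0.130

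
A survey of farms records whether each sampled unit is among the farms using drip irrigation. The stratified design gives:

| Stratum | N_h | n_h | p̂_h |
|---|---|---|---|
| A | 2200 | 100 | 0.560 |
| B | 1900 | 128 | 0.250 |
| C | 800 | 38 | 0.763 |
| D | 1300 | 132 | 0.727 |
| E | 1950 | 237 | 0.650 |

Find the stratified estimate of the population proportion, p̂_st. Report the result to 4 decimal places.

N = 8150; stratum weights W_h = N_h/N.
p̂_st = Σ W_h p̂_h = (2200·0.560 + 1900·0.250 + 800·0.763 + 1300·0.727 + 1950·0.650)/8150 = 0.55583

p̂_st ≈ 0.5558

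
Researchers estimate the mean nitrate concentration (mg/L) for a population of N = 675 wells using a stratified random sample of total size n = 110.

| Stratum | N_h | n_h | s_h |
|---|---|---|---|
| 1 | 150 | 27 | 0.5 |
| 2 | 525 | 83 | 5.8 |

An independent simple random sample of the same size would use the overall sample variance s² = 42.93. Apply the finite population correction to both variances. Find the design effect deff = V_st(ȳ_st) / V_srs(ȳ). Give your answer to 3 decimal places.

deff ≈ 0.633

V̂(ȳ_st) = Σ W_h² (1 − n_h/N_h) s_h²/n_h, with W_h = N_h/N and N = 675:
  stratum 1: (150/675)²·(1 − 27/150)·0.5²/27 = 0.000374943
  stratum 2: (525/675)²·(1 − 83/525)·5.8²/83 = 0.20642
V_st = 0.206795
V_srs = (1 − 110/675)·42.93/110 = 0.326673
deff = V_st / V_srs = 0.206795/0.326673 = 0.6330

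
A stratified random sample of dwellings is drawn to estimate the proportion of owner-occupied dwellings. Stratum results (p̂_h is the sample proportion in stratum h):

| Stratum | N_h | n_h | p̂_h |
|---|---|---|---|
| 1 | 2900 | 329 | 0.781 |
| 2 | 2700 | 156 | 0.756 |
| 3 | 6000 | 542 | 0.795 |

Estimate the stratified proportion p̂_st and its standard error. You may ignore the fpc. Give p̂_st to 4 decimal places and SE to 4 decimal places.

p̂_st ≈ 0.7824, SE ≈ 0.0133

N = 11600; stratum weights W_h = N_h/N.
p̂_st = Σ W_h p̂_h = (2900·0.781 + 2700·0.756 + 6000·0.795)/11600 = 0.78242
V̂(p̂_st) = Σ W_h² p̂_h(1−p̂_h)/(n_h−1):
  stratum 1: (2900/11600)²·0.781·0.219/328 = 3.25913e-05
  stratum 2: (2700/11600)²·0.756·0.244/155 = 6.4475e-05
  stratum 3: (6000/11600)²·0.795·0.205/541 = 8.05954e-05
V̂(p̂_st) = 0.000177662; SE = √V̂ = 0.013329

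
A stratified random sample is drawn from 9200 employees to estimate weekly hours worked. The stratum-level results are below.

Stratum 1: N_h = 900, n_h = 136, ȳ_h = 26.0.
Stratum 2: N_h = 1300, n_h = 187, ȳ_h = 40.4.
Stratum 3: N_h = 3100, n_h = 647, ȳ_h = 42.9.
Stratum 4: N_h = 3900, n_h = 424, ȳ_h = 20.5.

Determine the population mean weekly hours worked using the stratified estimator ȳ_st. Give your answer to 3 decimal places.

ȳ_st ≈ 31.398

N = Σ N_h = 9200. Stratum weights W_h = N_h/N.
ȳ_st = (900·26.0 + 1300·40.4 + 3100·42.9 + 3900·20.5) / 9200 = 31.39783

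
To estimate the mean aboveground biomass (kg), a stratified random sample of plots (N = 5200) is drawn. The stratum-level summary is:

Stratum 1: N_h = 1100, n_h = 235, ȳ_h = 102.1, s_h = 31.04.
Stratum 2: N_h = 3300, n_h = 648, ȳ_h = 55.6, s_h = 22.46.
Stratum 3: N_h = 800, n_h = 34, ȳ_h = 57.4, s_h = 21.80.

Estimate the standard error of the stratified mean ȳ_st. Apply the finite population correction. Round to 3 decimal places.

SE(ȳ_st) ≈ 0.844

V̂(ȳ_st) = Σ W_h² (1 − n_h/N_h) s_h²/n_h, with W_h = N_h/N and N = 5200:
  stratum 1: (1100/5200)²·(1 − 235/1100)·31.04²/235 = 0.144271
  stratum 2: (3300/5200)²·(1 − 648/3300)·22.46²/648 = 0.251956
  stratum 3: (800/5200)²·(1 − 34/800)·21.80²/34 = 0.316772
V̂(ȳ_st) = 0.712998
SE(ȳ_st) = √0.712998 = 0.844392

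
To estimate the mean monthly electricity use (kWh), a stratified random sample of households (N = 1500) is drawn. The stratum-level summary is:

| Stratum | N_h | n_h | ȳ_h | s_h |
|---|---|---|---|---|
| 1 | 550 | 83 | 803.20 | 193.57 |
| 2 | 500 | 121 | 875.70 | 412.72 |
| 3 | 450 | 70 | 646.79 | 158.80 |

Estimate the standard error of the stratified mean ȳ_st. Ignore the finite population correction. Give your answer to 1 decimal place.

SE(ȳ_st) ≈ 15.8

V̂(ȳ_st) = Σ W_h² s_h²/n_h, with W_h = N_h/N and N = 1500:
  stratum 1: (550/1500)²·193.57²/83 = 60.6933
  stratum 2: (500/1500)²·412.72²/121 = 156.417
  stratum 3: (450/1500)²·158.80²/70 = 32.4224
V̂(ȳ_st) = 249.532
SE(ȳ_st) = √249.532 = 15.7966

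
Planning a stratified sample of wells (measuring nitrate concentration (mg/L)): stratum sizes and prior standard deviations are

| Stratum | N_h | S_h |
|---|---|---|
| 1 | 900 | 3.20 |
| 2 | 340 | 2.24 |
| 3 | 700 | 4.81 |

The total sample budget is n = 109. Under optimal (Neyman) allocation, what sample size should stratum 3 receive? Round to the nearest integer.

Neyman allocation: n_h = n · N_h S_h / Σ N_i S_i, with n = 109.
  stratum 1: N_h·S_h = 900·3.20 = 2880.00
  stratum 2: N_h·S_h = 340·2.24 = 761.60
  stratum 3: N_h·S_h = 700·4.81 = 3367.00
Σ N_h S_h = 7008.60
n for stratum 3 = 109·3367.00/7008.60 = 52.365 → 52

52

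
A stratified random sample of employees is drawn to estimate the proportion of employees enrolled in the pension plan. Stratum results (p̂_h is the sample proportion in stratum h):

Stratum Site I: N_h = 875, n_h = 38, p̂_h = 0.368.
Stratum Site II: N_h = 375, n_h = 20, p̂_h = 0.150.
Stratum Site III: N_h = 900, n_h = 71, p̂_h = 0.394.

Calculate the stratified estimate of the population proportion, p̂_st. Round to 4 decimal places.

N = 2150; stratum weights W_h = N_h/N.
p̂_st = Σ W_h p̂_h = (875·0.368 + 375·0.150 + 900·0.394)/2150 = 0.34086

p̂_st ≈ 0.3409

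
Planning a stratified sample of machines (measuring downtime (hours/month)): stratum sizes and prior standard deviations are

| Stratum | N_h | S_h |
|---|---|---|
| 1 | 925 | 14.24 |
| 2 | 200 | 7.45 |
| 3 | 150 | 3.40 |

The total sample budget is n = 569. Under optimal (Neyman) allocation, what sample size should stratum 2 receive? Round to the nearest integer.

56

Neyman allocation: n_h = n · N_h S_h / Σ N_i S_i, with n = 569.
  stratum 1: N_h·S_h = 925·14.24 = 13172.00
  stratum 2: N_h·S_h = 200·7.45 = 1490.00
  stratum 3: N_h·S_h = 150·3.40 = 510.00
Σ N_h S_h = 15172.00
n for stratum 2 = 569·1490.00/15172.00 = 55.880 → 56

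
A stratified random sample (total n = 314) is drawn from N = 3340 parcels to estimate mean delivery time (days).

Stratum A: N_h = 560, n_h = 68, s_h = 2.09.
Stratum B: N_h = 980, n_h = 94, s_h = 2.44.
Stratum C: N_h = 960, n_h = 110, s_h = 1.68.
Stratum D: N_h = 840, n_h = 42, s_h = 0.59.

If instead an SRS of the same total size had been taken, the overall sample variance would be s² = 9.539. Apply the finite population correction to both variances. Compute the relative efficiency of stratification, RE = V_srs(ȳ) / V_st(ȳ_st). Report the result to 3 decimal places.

RE ≈ 3.096

V̂(ȳ_st) = Σ W_h² (1 − n_h/N_h) s_h²/n_h, with W_h = N_h/N and N = 3340:
  stratum A: (560/3340)²·(1 − 68/560)·2.09²/68 = 0.00158651
  stratum B: (980/3340)²·(1 − 94/980)·2.44²/94 = 0.00492968
  stratum C: (960/3340)²·(1 − 110/960)·1.68²/110 = 0.00187682
  stratum D: (840/3340)²·(1 − 42/840)·0.59²/42 = 0.000498017
V_st = 0.00889103
V_srs = (1 − 314/3340)·9.539/314 = 0.027523
Relative efficiency = V_srs / V_st = 0.027523/0.00889103 = 3.0956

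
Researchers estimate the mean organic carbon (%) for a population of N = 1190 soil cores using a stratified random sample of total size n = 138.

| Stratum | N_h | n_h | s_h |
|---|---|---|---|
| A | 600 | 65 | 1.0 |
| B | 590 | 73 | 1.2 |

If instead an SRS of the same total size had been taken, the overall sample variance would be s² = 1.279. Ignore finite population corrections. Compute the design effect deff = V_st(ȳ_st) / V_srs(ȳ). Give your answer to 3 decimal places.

V̂(ȳ_st) = Σ W_h² s_h²/n_h, with W_h = N_h/N and N = 1190:
  stratum A: (600/1190)²·1.0²/65 = 0.00391107
  stratum B: (590/1190)²·1.2²/73 = 0.00484897
V_st = 0.00876004
V_srs = s²/n = 1.279/138 = 0.00926812
deff = V_st / V_srs = 0.00876004/0.00926812 = 0.9452

deff ≈ 0.945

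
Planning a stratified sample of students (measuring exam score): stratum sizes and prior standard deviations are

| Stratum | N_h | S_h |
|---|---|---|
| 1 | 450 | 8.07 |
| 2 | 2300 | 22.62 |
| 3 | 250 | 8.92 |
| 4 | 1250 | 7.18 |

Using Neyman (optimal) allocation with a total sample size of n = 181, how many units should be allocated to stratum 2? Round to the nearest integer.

141

Neyman allocation: n_h = n · N_h S_h / Σ N_i S_i, with n = 181.
  stratum 1: N_h·S_h = 450·8.07 = 3631.50
  stratum 2: N_h·S_h = 2300·22.62 = 52026.00
  stratum 3: N_h·S_h = 250·8.92 = 2230.00
  stratum 4: N_h·S_h = 1250·7.18 = 8975.00
Σ N_h S_h = 66862.50
n for stratum 2 = 181·52026.00/66862.50 = 140.837 → 141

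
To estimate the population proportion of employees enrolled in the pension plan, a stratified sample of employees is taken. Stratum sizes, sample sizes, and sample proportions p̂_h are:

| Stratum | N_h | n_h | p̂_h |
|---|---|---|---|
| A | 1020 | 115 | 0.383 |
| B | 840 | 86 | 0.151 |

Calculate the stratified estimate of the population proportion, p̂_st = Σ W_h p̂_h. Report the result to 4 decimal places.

N = 1860; stratum weights W_h = N_h/N.
p̂_st = Σ W_h p̂_h = (1020·0.383 + 840·0.151)/1860 = 0.27823

p̂_st ≈ 0.2782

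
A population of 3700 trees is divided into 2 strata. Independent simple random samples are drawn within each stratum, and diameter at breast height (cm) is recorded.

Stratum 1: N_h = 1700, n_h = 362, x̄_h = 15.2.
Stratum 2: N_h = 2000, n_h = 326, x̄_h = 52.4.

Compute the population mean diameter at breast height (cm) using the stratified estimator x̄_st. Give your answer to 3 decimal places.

N = Σ N_h = 3700. Stratum weights W_h = N_h/N.
x̄_st = (1700·15.2 + 2000·52.4) / 3700 = 35.30811

x̄_st ≈ 35.308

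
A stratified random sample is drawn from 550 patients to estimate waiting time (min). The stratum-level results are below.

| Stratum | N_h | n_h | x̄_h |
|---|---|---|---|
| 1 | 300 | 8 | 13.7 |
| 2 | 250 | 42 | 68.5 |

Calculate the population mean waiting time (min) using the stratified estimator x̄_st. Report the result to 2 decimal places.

x̄_st ≈ 38.61

N = Σ N_h = 550. Stratum weights W_h = N_h/N.
x̄_st = (300·13.7 + 250·68.5) / 550 = 38.6091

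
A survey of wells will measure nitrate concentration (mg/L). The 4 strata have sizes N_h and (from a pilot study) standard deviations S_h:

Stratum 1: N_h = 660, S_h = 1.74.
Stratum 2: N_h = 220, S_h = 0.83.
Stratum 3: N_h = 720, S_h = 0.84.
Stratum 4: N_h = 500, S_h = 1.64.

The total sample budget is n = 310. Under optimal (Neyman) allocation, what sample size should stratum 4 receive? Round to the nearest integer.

Neyman allocation: n_h = n · N_h S_h / Σ N_i S_i, with n = 310.
  stratum 1: N_h·S_h = 660·1.74 = 1148.40
  stratum 2: N_h·S_h = 220·0.83 = 182.60
  stratum 3: N_h·S_h = 720·0.84 = 604.80
  stratum 4: N_h·S_h = 500·1.64 = 820.00
Σ N_h S_h = 2755.80
n for stratum 4 = 310·820.00/2755.80 = 92.242 → 92

92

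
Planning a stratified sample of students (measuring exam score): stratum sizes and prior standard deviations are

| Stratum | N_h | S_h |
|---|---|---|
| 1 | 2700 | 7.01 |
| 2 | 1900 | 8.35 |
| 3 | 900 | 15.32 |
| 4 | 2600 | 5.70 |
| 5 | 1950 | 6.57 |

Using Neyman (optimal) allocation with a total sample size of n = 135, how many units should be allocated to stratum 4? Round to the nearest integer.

Neyman allocation: n_h = n · N_h S_h / Σ N_i S_i, with n = 135.
  stratum 1: N_h·S_h = 2700·7.01 = 18927.00
  stratum 2: N_h·S_h = 1900·8.35 = 15865.00
  stratum 3: N_h·S_h = 900·15.32 = 13788.00
  stratum 4: N_h·S_h = 2600·5.70 = 14820.00
  stratum 5: N_h·S_h = 1950·6.57 = 12811.50
Σ N_h S_h = 76211.50
n for stratum 4 = 135·14820.00/76211.50 = 26.252 → 26

26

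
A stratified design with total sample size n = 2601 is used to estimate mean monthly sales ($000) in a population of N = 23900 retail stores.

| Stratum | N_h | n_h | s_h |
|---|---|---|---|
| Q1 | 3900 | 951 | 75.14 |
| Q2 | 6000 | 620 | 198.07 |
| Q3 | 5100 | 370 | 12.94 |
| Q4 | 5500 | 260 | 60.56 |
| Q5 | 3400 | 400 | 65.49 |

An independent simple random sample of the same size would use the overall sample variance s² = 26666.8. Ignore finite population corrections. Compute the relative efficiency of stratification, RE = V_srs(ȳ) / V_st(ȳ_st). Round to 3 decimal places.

RE ≈ 1.998

V̂(ȳ_st) = Σ W_h² s_h²/n_h, with W_h = N_h/N and N = 23900:
  stratum Q1: (3900/23900)²·75.14²/951 = 0.158087
  stratum Q2: (6000/23900)²·198.07²/620 = 3.98797
  stratum Q3: (5100/23900)²·12.94²/370 = 0.0206068
  stratum Q4: (5500/23900)²·60.56²/260 = 0.747013
  stratum Q5: (3400/23900)²·65.49²/400 = 0.216996
V_st = 5.13068
V_srs = s²/n = 26666.8/2601 = 10.2525
Relative efficiency = V_srs / V_st = 10.2525/5.13068 = 1.9983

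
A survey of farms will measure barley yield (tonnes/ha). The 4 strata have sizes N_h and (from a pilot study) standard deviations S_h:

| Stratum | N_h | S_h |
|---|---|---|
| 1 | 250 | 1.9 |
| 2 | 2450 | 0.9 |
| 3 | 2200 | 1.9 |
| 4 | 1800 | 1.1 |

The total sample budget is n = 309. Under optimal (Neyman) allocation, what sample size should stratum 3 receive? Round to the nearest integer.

Neyman allocation: n_h = n · N_h S_h / Σ N_i S_i, with n = 309.
  stratum 1: N_h·S_h = 250·1.9 = 475.00
  stratum 2: N_h·S_h = 2450·0.9 = 2205.00
  stratum 3: N_h·S_h = 2200·1.9 = 4180.00
  stratum 4: N_h·S_h = 1800·1.1 = 1980.00
Σ N_h S_h = 8840.00
n for stratum 3 = 309·4180.00/8840.00 = 146.111 → 146

146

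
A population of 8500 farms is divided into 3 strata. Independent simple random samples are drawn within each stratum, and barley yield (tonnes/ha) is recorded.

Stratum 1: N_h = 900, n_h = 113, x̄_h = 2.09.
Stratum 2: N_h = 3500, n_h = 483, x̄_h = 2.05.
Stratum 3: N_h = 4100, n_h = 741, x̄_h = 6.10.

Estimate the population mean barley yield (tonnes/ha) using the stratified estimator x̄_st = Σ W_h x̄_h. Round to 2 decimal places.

x̄_st ≈ 4.01

N = Σ N_h = 8500. Stratum weights W_h = N_h/N.
x̄_st = (900·2.09 + 3500·2.05 + 4100·6.10) / 8500 = 4.0078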